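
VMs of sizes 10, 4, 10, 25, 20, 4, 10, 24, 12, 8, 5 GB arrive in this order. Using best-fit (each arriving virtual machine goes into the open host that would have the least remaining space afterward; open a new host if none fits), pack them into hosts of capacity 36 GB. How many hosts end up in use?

4

  10 → host 1 (new)  [load 10/36]
  4 → host 1  [load 14/36]
  10 → host 1  [load 24/36]
  25 → host 2 (new)  [load 25/36]
  20 → host 3 (new)  [load 20/36]
  4 → host 2  [load 29/36]
  10 → host 1  [load 34/36]
  24 → host 4 (new)  [load 24/36]
  12 → host 4  [load 36/36]
  8 → host 3  [load 28/36]
  5 → host 2  [load 34/36]
4 hosts opened.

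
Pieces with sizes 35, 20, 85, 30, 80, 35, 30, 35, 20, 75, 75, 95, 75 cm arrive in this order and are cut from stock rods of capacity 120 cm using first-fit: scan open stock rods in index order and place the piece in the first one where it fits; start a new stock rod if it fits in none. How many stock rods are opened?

  35 → stock rod 1 (new)  [load 35/120]
  20 → stock rod 1  [load 55/120]
  85 → stock rod 2 (new)  [load 85/120]
  30 → stock rod 1  [load 85/120]
  80 → stock rod 3 (new)  [load 80/120]
  35 → stock rod 1  [load 120/120]
  30 → stock rod 2  [load 115/120]
  35 → stock rod 3  [load 115/120]
  20 → stock rod 4 (new)  [load 20/120]
  75 → stock rod 4  [load 95/120]
  75 → stock rod 5 (new)  [load 75/120]
  95 → stock rod 6 (new)  [load 95/120]
  75 → stock rod 7 (new)  [load 75/120]
7 stock rods opened.

7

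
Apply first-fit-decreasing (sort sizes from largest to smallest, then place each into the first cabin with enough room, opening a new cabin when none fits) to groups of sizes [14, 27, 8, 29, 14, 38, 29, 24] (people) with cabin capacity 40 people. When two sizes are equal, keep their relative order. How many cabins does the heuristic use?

Sorted descending: 38, 29, 29, 27, 24, 14, 14, 8.
  38 → cabin 1 (new)  [load 38/40]
  29 → cabin 2 (new)  [load 29/40]
  29 → cabin 3 (new)  [load 29/40]
  27 → cabin 4 (new)  [load 27/40]
  24 → cabin 5 (new)  [load 24/40]
  14 → cabin 5  [load 38/40]
  14 → cabin 6 (new)  [load 14/40]
  8 → cabin 2  [load 37/40]
6 cabins opened.

6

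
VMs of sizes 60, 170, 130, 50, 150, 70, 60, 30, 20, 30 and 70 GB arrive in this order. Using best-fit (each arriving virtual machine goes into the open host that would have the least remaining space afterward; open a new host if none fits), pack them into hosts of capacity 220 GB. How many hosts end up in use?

  60 → host 1 (new)  [load 60/220]
  170 → host 2 (new)  [load 170/220]
  130 → host 1  [load 190/220]
  50 → host 2  [load 220/220]
  150 → host 3 (new)  [load 150/220]
  70 → host 3  [load 220/220]
  60 → host 4 (new)  [load 60/220]
  30 → host 1  [load 220/220]
  20 → host 4  [load 80/220]
  30 → host 4  [load 110/220]
  70 → host 4  [load 180/220]
4 hosts opened.

4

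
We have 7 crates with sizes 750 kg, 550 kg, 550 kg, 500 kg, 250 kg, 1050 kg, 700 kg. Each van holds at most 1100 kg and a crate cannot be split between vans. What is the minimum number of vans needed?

5

Total = 1050 + 750 + 700 + 550 + 550 + 500 + 250 = 4350 kg.
Lower bound: ⌈4350/1100⌉ = 4 vans.
A packing using 5 vans:
  van 1: 1050 = 1050
  van 2: 750 + 250 = 1000
  van 3: 700 = 700
  van 4: 550 + 550 = 1100
  van 5: 500 = 500
No arrangement into 4 vans stays within capacity, so 5 is optimal.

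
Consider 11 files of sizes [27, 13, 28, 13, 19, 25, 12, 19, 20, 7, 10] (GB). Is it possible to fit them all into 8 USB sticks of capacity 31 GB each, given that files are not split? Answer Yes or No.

A valid assignment using 7 USB sticks:
  USB stick 1: 28 = 28
  USB stick 2: 27 = 27
  USB stick 3: 25 = 25
  USB stick 4: 20 + 10 = 30
  USB stick 5: 19 + 12 = 31
  USB stick 6: 19 + 7 = 26
  USB stick 7: 13 + 13 = 26
That uses only 7 ≤ 8, so 8 USB sticks are enough.

Yes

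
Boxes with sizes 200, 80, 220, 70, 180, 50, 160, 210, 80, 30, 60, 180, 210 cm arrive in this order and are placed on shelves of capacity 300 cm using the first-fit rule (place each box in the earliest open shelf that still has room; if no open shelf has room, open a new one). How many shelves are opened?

7

  200 → shelf 1 (new)  [load 200/300]
  80 → shelf 1  [load 280/300]
  220 → shelf 2 (new)  [load 220/300]
  70 → shelf 2  [load 290/300]
  180 → shelf 3 (new)  [load 180/300]
  50 → shelf 3  [load 230/300]
  160 → shelf 4 (new)  [load 160/300]
  210 → shelf 5 (new)  [load 210/300]
  80 → shelf 4  [load 240/300]
  30 → shelf 3  [load 260/300]
  60 → shelf 4  [load 300/300]
  180 → shelf 6 (new)  [load 180/300]
  210 → shelf 7 (new)  [load 210/300]
7 shelves opened.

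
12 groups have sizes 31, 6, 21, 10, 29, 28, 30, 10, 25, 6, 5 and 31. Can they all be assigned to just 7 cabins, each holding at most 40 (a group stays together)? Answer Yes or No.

Yes

A valid assignment using 7 cabins:
  cabin 1: 31 + 6 = 37
  cabin 2: 31 + 6 = 37
  cabin 3: 30 + 10 = 40
  cabin 4: 29 + 10 = 39
  cabin 5: 28 + 5 = 33
  cabin 6: 25 = 25
  cabin 7: 21 = 21
Every load is within 40, so 7 cabins suffice.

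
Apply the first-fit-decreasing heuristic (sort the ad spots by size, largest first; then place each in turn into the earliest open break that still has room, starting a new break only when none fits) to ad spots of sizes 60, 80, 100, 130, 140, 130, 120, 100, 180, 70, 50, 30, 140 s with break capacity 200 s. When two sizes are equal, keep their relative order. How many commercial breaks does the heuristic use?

Sorted descending: 180, 140, 140, 130, 130, 120, 100, 100, 80, 70, 60, 50, 30.
  180 → break 1 (new)  [load 180/200]
  140 → break 2 (new)  [load 140/200]
  140 → break 3 (new)  [load 140/200]
  130 → break 4 (new)  [load 130/200]
  130 → break 5 (new)  [load 130/200]
  120 → break 6 (new)  [load 120/200]
  100 → break 7 (new)  [load 100/200]
  100 → break 7  [load 200/200]
  80 → break 6  [load 200/200]
  70 → break 4  [load 200/200]
  60 → break 2  [load 200/200]
  50 → break 3  [load 190/200]
  30 → break 5  [load 160/200]
7 commercial breaks opened.

7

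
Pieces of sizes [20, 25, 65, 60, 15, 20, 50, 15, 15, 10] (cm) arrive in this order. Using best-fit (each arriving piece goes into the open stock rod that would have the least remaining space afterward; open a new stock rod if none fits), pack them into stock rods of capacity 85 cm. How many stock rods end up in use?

4

  20 → stock rod 1 (new)  [load 20/85]
  25 → stock rod 1  [load 45/85]
  65 → stock rod 2 (new)  [load 65/85]
  60 → stock rod 3 (new)  [load 60/85]
  15 → stock rod 2  [load 80/85]
  20 → stock rod 3  [load 80/85]
  50 → stock rod 4 (new)  [load 50/85]
  15 → stock rod 4  [load 65/85]
  15 → stock rod 4  [load 80/85]
  10 → stock rod 1  [load 55/85]
4 stock rods opened.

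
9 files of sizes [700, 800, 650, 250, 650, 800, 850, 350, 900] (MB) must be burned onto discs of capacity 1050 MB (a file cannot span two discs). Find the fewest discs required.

7

Total = 900 + 850 + 800 + 800 + 700 + 650 + 650 + 350 + 250 = 5950 MB.
Lower bound: ⌈5950/1050⌉ = 6 discs.
Also, 7 files each exceed 525 MB, and no two of those can share a disc, so at least 7 discs are needed.
A packing using 7 discs:
  disc 1: 900 = 900
  disc 2: 850 = 850
  disc 3: 800 + 250 = 1050
  disc 4: 800 = 800
  disc 5: 700 + 350 = 1050
  disc 6: 650 = 650
  disc 7: 650 = 650
This matches the lower bound, so 7 is optimal.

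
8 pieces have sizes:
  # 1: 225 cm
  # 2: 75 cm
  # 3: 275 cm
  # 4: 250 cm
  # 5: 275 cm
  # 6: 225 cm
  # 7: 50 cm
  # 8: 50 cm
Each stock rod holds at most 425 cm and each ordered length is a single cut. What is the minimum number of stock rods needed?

Total = 275 + 275 + 250 + 225 + 225 + 75 + 50 + 50 = 1425 cm.
Lower bound: ⌈1425/425⌉ = 4 stock rods.
Also, 5 pieces each exceed 425/2 cm, and no two of those can share a stock rod, so at least 5 stock rods are needed.
A packing using 5 stock rods:
  stock rod 1: 275 + 75 + 50 = 400
  stock rod 2: 275 + 50 = 325
  stock rod 3: 250 = 250
  stock rod 4: 225 = 225
  stock rod 5: 225 = 225
This matches the lower bound, so 5 is optimal.

5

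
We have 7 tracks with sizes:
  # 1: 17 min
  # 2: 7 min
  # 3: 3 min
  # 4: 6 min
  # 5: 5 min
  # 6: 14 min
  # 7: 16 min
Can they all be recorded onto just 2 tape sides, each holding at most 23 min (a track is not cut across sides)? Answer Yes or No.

No

Total = 68 min; ⌈68/23⌉ = 3.
At least 3 tape sides are required, but only 2 are allowed.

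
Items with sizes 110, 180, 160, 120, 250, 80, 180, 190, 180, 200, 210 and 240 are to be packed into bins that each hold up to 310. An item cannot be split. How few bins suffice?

9

Total = 250 + 240 + 210 + 200 + 190 + 180 + 180 + 180 + 160 + 120 + 110 + 80 = 2100.
Lower bound: ⌈2100/310⌉ = 7 bins.
Also, 9 items each exceed 155, and no two of those can share a bin, so at least 9 bins are needed.
A packing using 9 bins:
  bin 1: 250 = 250
  bin 2: 240 = 240
  bin 3: 210 + 80 = 290
  bin 4: 200 + 110 = 310
  bin 5: 190 + 120 = 310
  bin 6: 180 = 180
  bin 7: 180 = 180
  bin 8: 180 = 180
  bin 9: 160 = 160
This matches the lower bound, so 9 is optimal.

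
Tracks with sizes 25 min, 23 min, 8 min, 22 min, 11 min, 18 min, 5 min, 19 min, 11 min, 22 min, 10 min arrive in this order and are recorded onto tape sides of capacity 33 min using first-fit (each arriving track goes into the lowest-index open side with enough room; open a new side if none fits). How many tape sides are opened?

6

  25 → side 1 (new)  [load 25/33]
  23 → side 2 (new)  [load 23/33]
  8 → side 1  [load 33/33]
  22 → side 3 (new)  [load 22/33]
  11 → side 3  [load 33/33]
  18 → side 4 (new)  [load 18/33]
  5 → side 2  [load 28/33]
  19 → side 5 (new)  [load 19/33]
  11 → side 4  [load 29/33]
  22 → side 6 (new)  [load 22/33]
  10 → side 5  [load 29/33]
6 tape sides opened.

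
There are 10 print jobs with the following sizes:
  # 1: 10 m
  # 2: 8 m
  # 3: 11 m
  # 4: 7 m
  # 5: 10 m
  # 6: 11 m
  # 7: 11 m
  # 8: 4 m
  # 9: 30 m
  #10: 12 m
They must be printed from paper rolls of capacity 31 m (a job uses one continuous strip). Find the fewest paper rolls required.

4

Total = 30 + 12 + 11 + 11 + 11 + 10 + 10 + 8 + 7 + 4 = 114 m.
Lower bound: ⌈114/31⌉ = 4 paper rolls.
A packing using 4 paper rolls:
  roll 1: 30 = 30
  roll 2: 12 + 11 + 8 = 31
  roll 3: 11 + 11 + 7 = 29
  roll 4: 10 + 10 + 4 = 24
This matches the lower bound, so 4 is optimal.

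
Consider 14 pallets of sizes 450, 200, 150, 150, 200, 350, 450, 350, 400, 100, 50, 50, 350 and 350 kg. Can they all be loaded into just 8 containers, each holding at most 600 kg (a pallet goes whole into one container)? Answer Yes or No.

Yes

A valid assignment using 7 containers:
  container 1: 450 + 150 = 600
  container 2: 450 + 150 = 600
  container 3: 400 + 200 = 600
  container 4: 350 + 200 + 50 = 600
  container 5: 350 + 100 + 50 = 500
  container 6: 350 = 350
  container 7: 350 = 350
That uses only 7 ≤ 8, so 8 containers are enough.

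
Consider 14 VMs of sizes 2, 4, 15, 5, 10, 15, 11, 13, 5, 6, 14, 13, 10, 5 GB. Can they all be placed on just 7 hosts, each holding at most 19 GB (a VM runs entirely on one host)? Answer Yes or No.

Total = 128 GB; ⌈128/19⌉ = 7.
8 VMs each exceed half the capacity and cannot share a host, forcing at least 8 hosts.
At least 8 hosts are required, but only 7 are allowed.

No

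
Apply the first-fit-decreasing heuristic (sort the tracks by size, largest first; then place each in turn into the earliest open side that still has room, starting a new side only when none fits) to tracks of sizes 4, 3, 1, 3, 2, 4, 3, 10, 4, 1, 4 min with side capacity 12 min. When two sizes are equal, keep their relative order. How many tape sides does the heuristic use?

4

Sorted descending: 10, 4, 4, 4, 4, 3, 3, 3, 2, 1, 1.
  10 → side 1 (new)  [load 10/12]
  4 → side 2 (new)  [load 4/12]
  4 → side 2  [load 8/12]
  4 → side 2  [load 12/12]
  4 → side 3 (new)  [load 4/12]
  3 → side 3  [load 7/12]
  3 → side 3  [load 10/12]
  3 → side 4 (new)  [load 3/12]
  2 → side 1  [load 12/12]
  1 → side 3  [load 11/12]
  1 → side 3  [load 12/12]
4 tape sides opened.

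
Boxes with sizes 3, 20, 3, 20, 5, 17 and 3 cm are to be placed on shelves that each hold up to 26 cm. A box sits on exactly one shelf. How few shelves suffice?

Total = 20 + 20 + 17 + 5 + 3 + 3 + 3 = 71 cm.
Lower bound: ⌈71/26⌉ = 3 shelves.
A packing using 3 shelves:
  shelf 1: 20 + 5 = 25
  shelf 2: 20 + 3 + 3 = 26
  shelf 3: 17 + 3 = 20
This matches the lower bound, so 3 is optimal.

3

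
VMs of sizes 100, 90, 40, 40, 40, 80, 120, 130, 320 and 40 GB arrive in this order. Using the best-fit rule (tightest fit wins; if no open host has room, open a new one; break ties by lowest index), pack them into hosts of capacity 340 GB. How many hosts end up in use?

  100 → host 1 (new)  [load 100/340]
  90 → host 1  [load 190/340]
  40 → host 1  [load 230/340]
  40 → host 1  [load 270/340]
  40 → host 1  [load 310/340]
  80 → host 2 (new)  [load 80/340]
  120 → host 2  [load 200/340]
  130 → host 2  [load 330/340]
  320 → host 3 (new)  [load 320/340]
  40 → host 4 (new)  [load 40/340]
4 hosts opened.

4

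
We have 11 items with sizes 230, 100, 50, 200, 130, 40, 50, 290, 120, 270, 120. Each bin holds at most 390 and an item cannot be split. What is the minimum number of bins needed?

Total = 290 + 270 + 230 + 200 + 130 + 120 + 120 + 100 + 50 + 50 + 40 = 1600.
Lower bound: ⌈1600/390⌉ = 5 bins.
A packing using 5 bins:
  bin 1: 290 + 100 = 390
  bin 2: 270 + 120 = 390
  bin 3: 230 + 130 = 360
  bin 4: 200 + 120 + 50 = 370
  bin 5: 50 + 40 = 90
This matches the lower bound, so 5 is optimal.

5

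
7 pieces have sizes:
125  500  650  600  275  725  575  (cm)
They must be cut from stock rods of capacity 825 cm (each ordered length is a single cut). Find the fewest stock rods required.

Total = 725 + 650 + 600 + 575 + 500 + 275 + 125 = 3450 cm.
Lower bound: ⌈3450/825⌉ = 5 stock rods.
A packing using 5 stock rods:
  stock rod 1: 725 = 725
  stock rod 2: 650 + 125 = 775
  stock rod 3: 600 = 600
  stock rod 4: 575 = 575
  stock rod 5: 500 + 275 = 775
This matches the lower bound, so 5 is optimal.

5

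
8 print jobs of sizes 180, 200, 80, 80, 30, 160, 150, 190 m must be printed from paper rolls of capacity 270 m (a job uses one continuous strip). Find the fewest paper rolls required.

5

Total = 200 + 190 + 180 + 160 + 150 + 80 + 80 + 30 = 1070 m.
Lower bound: ⌈1070/270⌉ = 4 paper rolls.
Also, 5 print jobs each exceed 135 m, and no two of those can share a roll, so at least 5 paper rolls are needed.
A packing using 5 paper rolls:
  roll 1: 200 + 30 = 230
  roll 2: 190 + 80 = 270
  roll 3: 180 + 80 = 260
  roll 4: 160 = 160
  roll 5: 150 = 150
This matches the lower bound, so 5 is optimal.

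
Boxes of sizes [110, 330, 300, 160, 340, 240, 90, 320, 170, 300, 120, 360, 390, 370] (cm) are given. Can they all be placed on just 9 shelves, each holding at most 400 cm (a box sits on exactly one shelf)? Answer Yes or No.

No

Total = 3600 cm; ⌈3600/400⌉ = 9.
The bound of 9 does not rule out 9, but exhaustive search shows no assignment into 9 shelves of capacity 400 cm exists — the minimum is 10.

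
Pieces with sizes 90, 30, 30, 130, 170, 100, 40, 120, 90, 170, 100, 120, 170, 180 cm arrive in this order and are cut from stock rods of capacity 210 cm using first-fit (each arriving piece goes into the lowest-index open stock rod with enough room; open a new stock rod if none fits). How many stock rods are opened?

10

  90 → stock rod 1 (new)  [load 90/210]
  30 → stock rod 1  [load 120/210]
  30 → stock rod 1  [load 150/210]
  130 → stock rod 2 (new)  [load 130/210]
  170 → stock rod 3 (new)  [load 170/210]
  100 → stock rod 4 (new)  [load 100/210]
  40 → stock rod 1  [load 190/210]
  120 → stock rod 5 (new)  [load 120/210]
  90 → stock rod 4  [load 190/210]
  170 → stock rod 6 (new)  [load 170/210]
  100 → stock rod 7 (new)  [load 100/210]
  120 → stock rod 8 (new)  [load 120/210]
  170 → stock rod 9 (new)  [load 170/210]
  180 → stock rod 10 (new)  [load 180/210]
10 stock rods opened.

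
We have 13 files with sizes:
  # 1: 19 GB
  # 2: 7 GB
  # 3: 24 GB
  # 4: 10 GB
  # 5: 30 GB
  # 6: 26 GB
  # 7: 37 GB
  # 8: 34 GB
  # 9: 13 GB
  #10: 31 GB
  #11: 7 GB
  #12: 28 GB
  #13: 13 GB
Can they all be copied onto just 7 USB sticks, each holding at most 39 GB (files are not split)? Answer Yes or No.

Total = 279 GB; ⌈279/39⌉ = 8.
At least 8 USB sticks are required, but only 7 are allowed.

No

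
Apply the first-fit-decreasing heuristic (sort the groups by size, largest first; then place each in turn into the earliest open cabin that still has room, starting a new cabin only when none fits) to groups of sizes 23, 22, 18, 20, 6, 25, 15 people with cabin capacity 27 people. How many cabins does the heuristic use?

Sorted descending: 25, 23, 22, 20, 18, 15, 6.
  25 → cabin 1 (new)  [load 25/27]
  23 → cabin 2 (new)  [load 23/27]
  22 → cabin 3 (new)  [load 22/27]
  20 → cabin 4 (new)  [load 20/27]
  18 → cabin 5 (new)  [load 18/27]
  15 → cabin 6 (new)  [load 15/27]
  6 → cabin 4  [load 26/27]
6 cabins opened.

6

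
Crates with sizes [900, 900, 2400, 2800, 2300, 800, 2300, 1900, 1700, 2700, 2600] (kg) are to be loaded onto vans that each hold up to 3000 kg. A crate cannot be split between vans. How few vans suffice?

9

Total = 2800 + 2700 + 2600 + 2400 + 2300 + 2300 + 1900 + 1700 + 900 + 900 + 800 = 21300 kg.
Lower bound: ⌈21300/3000⌉ = 8 vans.
A packing using 9 vans:
  van 1: 2800 = 2800
  van 2: 2700 = 2700
  van 3: 2600 = 2600
  van 4: 2400 = 2400
  van 5: 2300 = 2300
  van 6: 2300 = 2300
  van 7: 1900 + 900 = 2800
  van 8: 1700 + 900 = 2600
  van 9: 800 = 800
No arrangement into 8 vans stays within capacity, so 9 is optimal.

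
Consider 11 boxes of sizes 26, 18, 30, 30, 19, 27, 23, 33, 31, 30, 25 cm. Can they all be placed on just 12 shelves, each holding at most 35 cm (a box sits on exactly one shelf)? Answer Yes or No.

Yes

A valid assignment using 11 shelves:
  shelf 1: 33 = 33
  shelf 2: 31 = 31
  shelf 3: 30 = 30
  shelf 4: 30 = 30
  shelf 5: 30 = 30
  shelf 6: 27 = 27
  shelf 7: 26 = 26
  shelf 8: 25 = 25
  shelf 9: 23 = 23
  shelf 10: 19 = 19
  shelf 11: 18 = 18
That uses only 11 ≤ 12, so 12 shelves are enough.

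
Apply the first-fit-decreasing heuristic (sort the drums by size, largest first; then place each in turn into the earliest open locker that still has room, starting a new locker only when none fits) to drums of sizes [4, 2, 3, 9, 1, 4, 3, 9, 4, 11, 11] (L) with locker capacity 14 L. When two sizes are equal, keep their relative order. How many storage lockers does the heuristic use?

Sorted descending: 11, 11, 9, 9, 4, 4, 4, 3, 3, 2, 1.
  11 → locker 1 (new)  [load 11/14]
  11 → locker 2 (new)  [load 11/14]
  9 → locker 3 (new)  [load 9/14]
  9 → locker 4 (new)  [load 9/14]
  4 → locker 3  [load 13/14]
  4 → locker 4  [load 13/14]
  4 → locker 5 (new)  [load 4/14]
  3 → locker 1  [load 14/14]
  3 → locker 2  [load 14/14]
  2 → locker 5  [load 6/14]
  1 → locker 3  [load 14/14]
5 storage lockers opened.

5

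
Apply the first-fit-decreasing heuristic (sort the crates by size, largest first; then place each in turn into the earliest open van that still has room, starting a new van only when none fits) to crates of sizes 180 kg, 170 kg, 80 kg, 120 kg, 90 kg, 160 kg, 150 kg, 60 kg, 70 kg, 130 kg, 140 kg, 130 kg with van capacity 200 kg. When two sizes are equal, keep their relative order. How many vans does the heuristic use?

9

Sorted descending: 180, 170, 160, 150, 140, 130, 130, 120, 90, 80, 70, 60.
  180 → van 1 (new)  [load 180/200]
  170 → van 2 (new)  [load 170/200]
  160 → van 3 (new)  [load 160/200]
  150 → van 4 (new)  [load 150/200]
  140 → van 5 (new)  [load 140/200]
  130 → van 6 (new)  [load 130/200]
  130 → van 7 (new)  [load 130/200]
  120 → van 8 (new)  [load 120/200]
  90 → van 9 (new)  [load 90/200]
  80 → van 8  [load 200/200]
  70 → van 6  [load 200/200]
  60 → van 5  [load 200/200]
9 vans opened.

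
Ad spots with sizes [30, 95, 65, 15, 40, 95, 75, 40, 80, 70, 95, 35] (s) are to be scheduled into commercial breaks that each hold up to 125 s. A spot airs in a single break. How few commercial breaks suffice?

7

Total = 95 + 95 + 95 + 80 + 75 + 70 + 65 + 40 + 40 + 35 + 30 + 15 = 735 s.
Lower bound: ⌈735/125⌉ = 6 commercial breaks.
Also, 7 ad spots each exceed 125/2 s, and no two of those can share a break, so at least 7 commercial breaks are needed.
A packing using 7 commercial breaks:
  break 1: 95 + 30 = 125
  break 2: 95 + 15 = 110
  break 3: 95 = 95
  break 4: 80 + 40 = 120
  break 5: 75 + 40 = 115
  break 6: 70 + 35 = 105
  break 7: 65 = 65
This matches the lower bound, so 7 is optimal.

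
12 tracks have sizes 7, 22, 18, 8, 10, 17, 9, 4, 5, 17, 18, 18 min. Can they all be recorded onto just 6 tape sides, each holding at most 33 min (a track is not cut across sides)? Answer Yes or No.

Yes

A valid assignment using 6 tape sides:
  side 1: 22 + 10 = 32
  side 2: 18 + 9 + 5 = 32
  side 3: 18 + 8 + 7 = 33
  side 4: 18 + 4 = 22
  side 5: 17 = 17
  side 6: 17 = 17
Every load is within 33 min, so 6 tape sides suffice.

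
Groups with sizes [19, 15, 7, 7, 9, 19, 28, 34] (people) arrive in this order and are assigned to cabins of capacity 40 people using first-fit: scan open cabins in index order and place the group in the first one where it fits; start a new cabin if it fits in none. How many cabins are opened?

  19 → cabin 1 (new)  [load 19/40]
  15 → cabin 1  [load 34/40]
  7 → cabin 2 (new)  [load 7/40]
  7 → cabin 2  [load 14/40]
  9 → cabin 2  [load 23/40]
  19 → cabin 3 (new)  [load 19/40]
  28 → cabin 4 (new)  [load 28/40]
  34 → cabin 5 (new)  [load 34/40]
5 cabins opened.

5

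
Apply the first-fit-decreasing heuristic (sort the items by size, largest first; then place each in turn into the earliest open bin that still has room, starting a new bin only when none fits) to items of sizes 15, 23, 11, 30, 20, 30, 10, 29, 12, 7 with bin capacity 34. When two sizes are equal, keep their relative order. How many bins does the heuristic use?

6

Sorted descending: 30, 30, 29, 23, 20, 15, 12, 11, 10, 7.
  30 → bin 1 (new)  [load 30/34]
  30 → bin 2 (new)  [load 30/34]
  29 → bin 3 (new)  [load 29/34]
  23 → bin 4 (new)  [load 23/34]
  20 → bin 5 (new)  [load 20/34]
  15 → bin 6 (new)  [load 15/34]
  12 → bin 5  [load 32/34]
  11 → bin 4  [load 34/34]
  10 → bin 6  [load 25/34]
  7 → bin 6  [load 32/34]
6 bins opened.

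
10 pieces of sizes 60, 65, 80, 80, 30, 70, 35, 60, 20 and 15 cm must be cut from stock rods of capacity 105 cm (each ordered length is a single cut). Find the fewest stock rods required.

Total = 80 + 80 + 70 + 65 + 60 + 60 + 35 + 30 + 20 + 15 = 515 cm.
Lower bound: ⌈515/105⌉ = 5 stock rods.
Also, 6 pieces each exceed 105/2 cm, and no two of those can share a stock rod, so at least 6 stock rods are needed.
A packing using 6 stock rods:
  stock rod 1: 80 + 20 = 100
  stock rod 2: 80 + 15 = 95
  stock rod 3: 70 + 35 = 105
  stock rod 4: 65 + 30 = 95
  stock rod 5: 60 = 60
  stock rod 6: 60 = 60
This matches the lower bound, so 6 is optimal.

6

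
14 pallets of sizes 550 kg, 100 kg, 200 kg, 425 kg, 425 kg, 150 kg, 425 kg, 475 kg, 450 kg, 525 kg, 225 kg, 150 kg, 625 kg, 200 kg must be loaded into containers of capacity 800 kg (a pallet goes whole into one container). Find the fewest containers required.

8

Total = 625 + 550 + 525 + 475 + 450 + 425 + 425 + 425 + 225 + 200 + 200 + 150 + 150 + 100 = 4925 kg.
Lower bound: ⌈4925/800⌉ = 7 containers.
Also, 8 pallets each exceed 400 kg, and no two of those can share a container, so at least 8 containers are needed.
A packing using 8 containers:
  container 1: 625 + 150 = 775
  container 2: 550 + 225 = 775
  container 3: 525 + 200 = 725
  container 4: 475 + 200 + 100 = 775
  container 5: 450 + 150 = 600
  container 6: 425 = 425
  container 7: 425 = 425
  container 8: 425 = 425
This matches the lower bound, so 8 is optimal.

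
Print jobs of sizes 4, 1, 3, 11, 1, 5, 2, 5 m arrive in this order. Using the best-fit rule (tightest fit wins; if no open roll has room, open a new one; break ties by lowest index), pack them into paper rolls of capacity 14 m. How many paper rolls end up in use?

3

  4 → roll 1 (new)  [load 4/14]
  1 → roll 1  [load 5/14]
  3 → roll 1  [load 8/14]
  11 → roll 2 (new)  [load 11/14]
  1 → roll 2  [load 12/14]
  5 → roll 1  [load 13/14]
  2 → roll 2  [load 14/14]
  5 → roll 3 (new)  [load 5/14]
3 paper rolls opened.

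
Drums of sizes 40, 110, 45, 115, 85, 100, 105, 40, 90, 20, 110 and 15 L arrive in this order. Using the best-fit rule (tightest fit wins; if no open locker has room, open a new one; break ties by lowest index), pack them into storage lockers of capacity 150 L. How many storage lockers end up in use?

  40 → locker 1 (new)  [load 40/150]
  110 → locker 1  [load 150/150]
  45 → locker 2 (new)  [load 45/150]
  115 → locker 3 (new)  [load 115/150]
  85 → locker 2  [load 130/150]
  100 → locker 4 (new)  [load 100/150]
  105 → locker 5 (new)  [load 105/150]
  40 → locker 5  [load 145/150]
  90 → locker 6 (new)  [load 90/150]
  20 → locker 2  [load 150/150]
  110 → locker 7 (new)  [load 110/150]
  15 → locker 3  [load 130/150]
7 storage lockers opened.

7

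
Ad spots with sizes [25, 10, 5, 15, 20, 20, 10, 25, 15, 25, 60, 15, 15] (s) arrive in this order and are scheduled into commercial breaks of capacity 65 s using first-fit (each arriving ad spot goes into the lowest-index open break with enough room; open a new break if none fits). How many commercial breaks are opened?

5

  25 → break 1 (new)  [load 25/65]
  10 → break 1  [load 35/65]
  5 → break 1  [load 40/65]
  15 → break 1  [load 55/65]
  20 → break 2 (new)  [load 20/65]
  20 → break 2  [load 40/65]
  10 → break 1  [load 65/65]
  25 → break 2  [load 65/65]
  15 → break 3 (new)  [load 15/65]
  25 → break 3  [load 40/65]
  60 → break 4 (new)  [load 60/65]
  15 → break 3  [load 55/65]
  15 → break 5 (new)  [load 15/65]
5 commercial breaks opened.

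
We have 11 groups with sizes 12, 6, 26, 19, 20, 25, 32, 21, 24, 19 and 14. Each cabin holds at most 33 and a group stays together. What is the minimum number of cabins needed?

8

Total = 32 + 26 + 25 + 24 + 21 + 20 + 19 + 19 + 14 + 12 + 6 = 218.
Lower bound: ⌈218/33⌉ = 7 cabins.
Also, 8 groups each exceed 33/2, and no two of those can share a cabin, so at least 8 cabins are needed.
A packing using 8 cabins:
  cabin 1: 32 = 32
  cabin 2: 26 + 6 = 32
  cabin 3: 25 = 25
  cabin 4: 24 = 24
  cabin 5: 21 + 12 = 33
  cabin 6: 20 = 20
  cabin 7: 19 + 14 = 33
  cabin 8: 19 = 19
This matches the lower bound, so 8 is optimal.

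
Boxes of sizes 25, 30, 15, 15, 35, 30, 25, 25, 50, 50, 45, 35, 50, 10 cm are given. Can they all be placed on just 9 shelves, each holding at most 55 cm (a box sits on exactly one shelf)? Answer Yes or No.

A valid assignment using 9 shelves:
  shelf 1: 50 = 50
  shelf 2: 50 = 50
  shelf 3: 50 = 50
  shelf 4: 45 + 10 = 55
  shelf 5: 35 + 15 = 50
  shelf 6: 35 + 15 = 50
  shelf 7: 30 + 25 = 55
  shelf 8: 30 + 25 = 55
  shelf 9: 25 = 25
Every load is within 55 cm, so 9 shelves suffice.

Yes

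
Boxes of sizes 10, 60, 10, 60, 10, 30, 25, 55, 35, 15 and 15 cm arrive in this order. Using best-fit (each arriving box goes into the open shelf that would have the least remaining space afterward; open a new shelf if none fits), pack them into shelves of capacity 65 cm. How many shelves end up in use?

6

  10 → shelf 1 (new)  [load 10/65]
  60 → shelf 2 (new)  [load 60/65]
  10 → shelf 1  [load 20/65]
  60 → shelf 3 (new)  [load 60/65]
  10 → shelf 1  [load 30/65]
  30 → shelf 1  [load 60/65]
  25 → shelf 4 (new)  [load 25/65]
  55 → shelf 5 (new)  [load 55/65]
  35 → shelf 4  [load 60/65]
  15 → shelf 6 (new)  [load 15/65]
  15 → shelf 6  [load 30/65]
6 shelves opened.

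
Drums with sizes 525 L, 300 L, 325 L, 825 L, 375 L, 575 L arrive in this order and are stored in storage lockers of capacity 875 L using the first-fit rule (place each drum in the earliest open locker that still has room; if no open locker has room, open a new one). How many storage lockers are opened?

4

  525 → locker 1 (new)  [load 525/875]
  300 → locker 1  [load 825/875]
  325 → locker 2 (new)  [load 325/875]
  825 → locker 3 (new)  [load 825/875]
  375 → locker 2  [load 700/875]
  575 → locker 4 (new)  [load 575/875]
4 storage lockers opened.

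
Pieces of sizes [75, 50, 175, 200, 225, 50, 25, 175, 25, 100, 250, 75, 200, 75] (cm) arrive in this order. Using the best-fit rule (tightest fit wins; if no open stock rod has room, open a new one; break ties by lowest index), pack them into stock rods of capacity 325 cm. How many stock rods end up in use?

  75 → stock rod 1 (new)  [load 75/325]
  50 → stock rod 1  [load 125/325]
  175 → stock rod 1  [load 300/325]
  200 → stock rod 2 (new)  [load 200/325]
  225 → stock rod 3 (new)  [load 225/325]
  50 → stock rod 3  [load 275/325]
  25 → stock rod 1  [load 325/325]
  175 → stock rod 4 (new)  [load 175/325]
  25 → stock rod 3  [load 300/325]
  100 → stock rod 2  [load 300/325]
  250 → stock rod 5 (new)  [load 250/325]
  75 → stock rod 5  [load 325/325]
  200 → stock rod 6 (new)  [load 200/325]
  75 → stock rod 6  [load 275/325]
6 stock rods opened.

6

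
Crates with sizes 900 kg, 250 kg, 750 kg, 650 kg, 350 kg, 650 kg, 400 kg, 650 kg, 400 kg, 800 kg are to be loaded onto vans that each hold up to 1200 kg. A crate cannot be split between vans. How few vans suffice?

Total = 900 + 800 + 750 + 650 + 650 + 650 + 400 + 400 + 350 + 250 = 5800 kg.
Lower bound: ⌈5800/1200⌉ = 5 vans.
Also, 6 crates each exceed 600 kg, and no two of those can share a van, so at least 6 vans are needed.
A packing using 6 vans:
  van 1: 900 + 250 = 1150
  van 2: 800 + 400 = 1200
  van 3: 750 + 400 = 1150
  van 4: 650 + 350 = 1000
  van 5: 650 = 650
  van 6: 650 = 650
This matches the lower bound, so 6 is optimal.

6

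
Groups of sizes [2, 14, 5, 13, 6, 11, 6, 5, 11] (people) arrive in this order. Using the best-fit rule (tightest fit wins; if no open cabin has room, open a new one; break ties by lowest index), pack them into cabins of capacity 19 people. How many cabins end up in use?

5

  2 → cabin 1 (new)  [load 2/19]
  14 → cabin 1  [load 16/19]
  5 → cabin 2 (new)  [load 5/19]
  13 → cabin 2  [load 18/19]
  6 → cabin 3 (new)  [load 6/19]
  11 → cabin 3  [load 17/19]
  6 → cabin 4 (new)  [load 6/19]
  5 → cabin 4  [load 11/19]
  11 → cabin 5 (new)  [load 11/19]
5 cabins opened.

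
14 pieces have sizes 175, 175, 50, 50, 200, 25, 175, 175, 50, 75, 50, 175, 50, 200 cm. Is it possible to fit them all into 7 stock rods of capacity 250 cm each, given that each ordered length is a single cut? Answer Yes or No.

A valid assignment using 7 stock rods:
  stock rod 1: 200 + 50 = 250
  stock rod 2: 200 + 50 = 250
  stock rod 3: 175 + 75 = 250
  stock rod 4: 175 + 50 + 25 = 250
  stock rod 5: 175 + 50 = 225
  stock rod 6: 175 + 50 = 225
  stock rod 7: 175 = 175
Every load is within 250 cm, so 7 stock rods suffice.

Yes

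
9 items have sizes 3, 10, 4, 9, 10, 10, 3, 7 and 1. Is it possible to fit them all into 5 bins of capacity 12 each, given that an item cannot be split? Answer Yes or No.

No

Total = 57; ⌈57/12⌉ = 5.
The bound of 5 does not rule out 5, but exhaustive search shows no assignment into 5 bins of capacity 12 exists — the minimum is 6.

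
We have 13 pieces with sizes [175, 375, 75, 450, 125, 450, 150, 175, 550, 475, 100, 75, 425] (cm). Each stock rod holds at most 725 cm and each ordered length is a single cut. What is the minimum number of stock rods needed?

6

Total = 550 + 475 + 450 + 450 + 425 + 375 + 175 + 175 + 150 + 125 + 100 + 75 + 75 = 3600 cm.
Lower bound: ⌈3600/725⌉ = 5 stock rods.
Also, 6 pieces each exceed 725/2 cm, and no two of those can share a stock rod, so at least 6 stock rods are needed.
A packing using 6 stock rods:
  stock rod 1: 550 + 175 = 725
  stock rod 2: 475 + 175 + 75 = 725
  stock rod 3: 450 + 150 + 125 = 725
  stock rod 4: 450 + 100 + 75 = 625
  stock rod 5: 425 = 425
  stock rod 6: 375 = 375
This matches the lower bound, so 6 is optimal.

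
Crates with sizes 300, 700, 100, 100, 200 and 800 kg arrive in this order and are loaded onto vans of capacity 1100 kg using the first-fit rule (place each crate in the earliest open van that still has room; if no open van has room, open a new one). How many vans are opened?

2

  300 → van 1 (new)  [load 300/1100]
  700 → van 1  [load 1000/1100]
  100 → van 1  [load 1100/1100]
  100 → van 2 (new)  [load 100/1100]
  200 → van 2  [load 300/1100]
  800 → van 2  [load 1100/1100]
2 vans opened.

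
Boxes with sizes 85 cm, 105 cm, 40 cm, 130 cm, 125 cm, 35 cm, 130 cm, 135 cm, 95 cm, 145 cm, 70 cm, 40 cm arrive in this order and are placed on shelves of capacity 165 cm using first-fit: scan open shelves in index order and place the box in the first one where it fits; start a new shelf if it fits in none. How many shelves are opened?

8

  85 → shelf 1 (new)  [load 85/165]
  105 → shelf 2 (new)  [load 105/165]
  40 → shelf 1  [load 125/165]
  130 → shelf 3 (new)  [load 130/165]
  125 → shelf 4 (new)  [load 125/165]
  35 → shelf 1  [load 160/165]
  130 → shelf 5 (new)  [load 130/165]
  135 → shelf 6 (new)  [load 135/165]
  95 → shelf 7 (new)  [load 95/165]
  145 → shelf 8 (new)  [load 145/165]
  70 → shelf 7  [load 165/165]
  40 → shelf 2  [load 145/165]
8 shelves opened.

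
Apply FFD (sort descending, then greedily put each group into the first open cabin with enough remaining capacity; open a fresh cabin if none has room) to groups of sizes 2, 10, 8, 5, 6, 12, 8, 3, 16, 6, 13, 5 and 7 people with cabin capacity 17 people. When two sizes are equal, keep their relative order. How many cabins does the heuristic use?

Sorted descending: 16, 13, 12, 10, 8, 8, 7, 6, 6, 5, 5, 3, 2.
  16 → cabin 1 (new)  [load 16/17]
  13 → cabin 2 (new)  [load 13/17]
  12 → cabin 3 (new)  [load 12/17]
  10 → cabin 4 (new)  [load 10/17]
  8 → cabin 5 (new)  [load 8/17]
  8 → cabin 5  [load 16/17]
  7 → cabin 4  [load 17/17]
  6 → cabin 6 (new)  [load 6/17]
  6 → cabin 6  [load 12/17]
  5 → cabin 3  [load 17/17]
  5 → cabin 6  [load 17/17]
  3 → cabin 2  [load 16/17]
  2 → cabin 7 (new)  [load 2/17]
7 cabins opened.

7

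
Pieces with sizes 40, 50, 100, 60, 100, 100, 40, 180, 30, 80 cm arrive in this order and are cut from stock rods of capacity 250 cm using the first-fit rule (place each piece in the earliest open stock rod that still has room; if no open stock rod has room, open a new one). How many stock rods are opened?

  40 → stock rod 1 (new)  [load 40/250]
  50 → stock rod 1  [load 90/250]
  100 → stock rod 1  [load 190/250]
  60 → stock rod 1  [load 250/250]
  100 → stock rod 2 (new)  [load 100/250]
  100 → stock rod 2  [load 200/250]
  40 → stock rod 2  [load 240/250]
  180 → stock rod 3 (new)  [load 180/250]
  30 → stock rod 3  [load 210/250]
  80 → stock rod 4 (new)  [load 80/250]
4 stock rods opened.

4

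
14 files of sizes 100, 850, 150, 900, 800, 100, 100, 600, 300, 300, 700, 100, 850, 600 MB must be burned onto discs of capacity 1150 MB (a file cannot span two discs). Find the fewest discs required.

Total = 900 + 850 + 850 + 800 + 700 + 600 + 600 + 300 + 300 + 150 + 100 + 100 + 100 + 100 = 6450 MB.
Lower bound: ⌈6450/1150⌉ = 6 discs.
Also, 7 files each exceed 575 MB, and no two of those can share a disc, so at least 7 discs are needed.
A packing using 7 discs:
  disc 1: 900 + 150 + 100 = 1150
  disc 2: 850 + 300 = 1150
  disc 3: 850 + 300 = 1150
  disc 4: 800 + 100 + 100 + 100 = 1100
  disc 5: 700 = 700
  disc 6: 600 = 600
  disc 7: 600 = 600
This matches the lower bound, so 7 is optimal.

7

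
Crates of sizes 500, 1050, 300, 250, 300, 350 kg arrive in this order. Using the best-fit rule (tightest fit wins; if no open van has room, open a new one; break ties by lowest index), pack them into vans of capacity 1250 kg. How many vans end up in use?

  500 → van 1 (new)  [load 500/1250]
  1050 → van 2 (new)  [load 1050/1250]
  300 → van 1  [load 800/1250]
  250 → van 1  [load 1050/1250]
  300 → van 3 (new)  [load 300/1250]
  350 → van 3  [load 650/1250]
3 vans opened.

3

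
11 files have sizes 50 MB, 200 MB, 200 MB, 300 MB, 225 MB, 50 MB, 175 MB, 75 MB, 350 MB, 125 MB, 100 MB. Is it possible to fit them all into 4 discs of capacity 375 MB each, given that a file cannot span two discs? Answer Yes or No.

Total = 1850 MB; ⌈1850/375⌉ = 5.
At least 5 discs are required, but only 4 are allowed.

No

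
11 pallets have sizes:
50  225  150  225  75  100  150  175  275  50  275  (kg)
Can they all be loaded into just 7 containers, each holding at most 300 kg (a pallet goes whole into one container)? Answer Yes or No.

A valid assignment using 7 containers:
  container 1: 275 = 275
  container 2: 275 = 275
  container 3: 225 + 75 = 300
  container 4: 225 + 50 = 275
  container 5: 175 + 100 = 275
  container 6: 150 + 150 = 300
  container 7: 50 = 50
Every load is within 300 kg, so 7 containers suffice.

Yes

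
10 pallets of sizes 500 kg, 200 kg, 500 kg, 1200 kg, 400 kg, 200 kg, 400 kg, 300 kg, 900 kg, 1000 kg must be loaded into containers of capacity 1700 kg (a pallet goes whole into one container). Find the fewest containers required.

Total = 1200 + 1000 + 900 + 500 + 500 + 400 + 400 + 300 + 200 + 200 = 5600 kg.
Lower bound: ⌈5600/1700⌉ = 4 containers.
A packing using 4 containers:
  container 1: 1200 + 500 = 1700
  container 2: 1000 + 500 + 200 = 1700
  container 3: 900 + 400 + 400 = 1700
  container 4: 300 + 200 = 500
This matches the lower bound, so 4 is optimal.

4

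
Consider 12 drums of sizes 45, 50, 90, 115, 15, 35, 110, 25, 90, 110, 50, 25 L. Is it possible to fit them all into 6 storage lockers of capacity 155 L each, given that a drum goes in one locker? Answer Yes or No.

Yes

A valid assignment using 6 storage lockers:
  locker 1: 115 + 35 = 150
  locker 2: 110 + 45 = 155
  locker 3: 110 + 25 + 15 = 150
  locker 4: 90 + 50 = 140
  locker 5: 90 + 50 = 140
  locker 6: 25 = 25
Every load is within 155 L, so 6 storage lockers suffice.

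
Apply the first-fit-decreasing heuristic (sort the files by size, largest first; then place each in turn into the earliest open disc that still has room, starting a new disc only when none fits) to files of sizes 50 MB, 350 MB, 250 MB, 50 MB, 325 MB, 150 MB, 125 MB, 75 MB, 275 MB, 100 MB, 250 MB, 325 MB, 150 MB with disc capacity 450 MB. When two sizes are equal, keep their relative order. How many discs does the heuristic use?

6

Sorted descending: 350, 325, 325, 275, 250, 250, 150, 150, 125, 100, 75, 50, 50.
  350 → disc 1 (new)  [load 350/450]
  325 → disc 2 (new)  [load 325/450]
  325 → disc 3 (new)  [load 325/450]
  275 → disc 4 (new)  [load 275/450]
  250 → disc 5 (new)  [load 250/450]
  250 → disc 6 (new)  [load 250/450]
  150 → disc 4  [load 425/450]
  150 → disc 5  [load 400/450]
  125 → disc 2  [load 450/450]
  100 → disc 1  [load 450/450]
  75 → disc 3  [load 400/450]
  50 → disc 3  [load 450/450]
  50 → disc 5  [load 450/450]
6 discs opened.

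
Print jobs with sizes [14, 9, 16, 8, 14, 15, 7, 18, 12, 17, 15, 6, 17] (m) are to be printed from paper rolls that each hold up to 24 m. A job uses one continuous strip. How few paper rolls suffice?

Total = 18 + 17 + 17 + 16 + 15 + 15 + 14 + 14 + 12 + 9 + 8 + 7 + 6 = 168 m.
Lower bound: ⌈168/24⌉ = 7 paper rolls.
Also, 8 print jobs each exceed 12 m, and no two of those can share a roll, so at least 8 paper rolls are needed.
A packing using 9 paper rolls:
  roll 1: 18 + 6 = 24
  roll 2: 17 + 7 = 24
  roll 3: 17 = 17
  roll 4: 16 + 8 = 24
  roll 5: 15 + 9 = 24
  roll 6: 15 = 15
  roll 7: 14 = 14
  roll 8: 14 = 14
  roll 9: 12 = 12
No arrangement into 8 paper rolls stays within capacity, so 9 is optimal.

9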